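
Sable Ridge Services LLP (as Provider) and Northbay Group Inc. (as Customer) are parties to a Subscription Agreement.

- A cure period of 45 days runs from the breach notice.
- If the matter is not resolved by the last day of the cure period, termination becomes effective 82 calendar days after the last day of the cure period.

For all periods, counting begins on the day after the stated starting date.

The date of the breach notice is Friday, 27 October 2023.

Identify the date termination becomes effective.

2 March 2024

Adding 45 calendar days to 27 October 2023 gives 11 December 2023, which is the last day of the cure period.
The date termination becomes effective: 82 calendar days after 11 December 2023 is 2 March 2024.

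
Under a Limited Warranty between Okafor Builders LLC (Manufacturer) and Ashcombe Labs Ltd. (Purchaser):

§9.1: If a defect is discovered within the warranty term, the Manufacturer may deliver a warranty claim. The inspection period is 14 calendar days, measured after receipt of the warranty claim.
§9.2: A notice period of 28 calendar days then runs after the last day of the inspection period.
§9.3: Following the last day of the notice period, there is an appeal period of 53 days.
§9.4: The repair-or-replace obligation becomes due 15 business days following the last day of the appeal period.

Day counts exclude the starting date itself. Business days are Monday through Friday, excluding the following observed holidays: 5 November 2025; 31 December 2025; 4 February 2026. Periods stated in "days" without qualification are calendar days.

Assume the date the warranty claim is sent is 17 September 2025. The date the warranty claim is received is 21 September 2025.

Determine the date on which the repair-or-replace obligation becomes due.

16 January 2026

The last day of the inspection period: 14 calendar days after 21 September 2025 is 5 October 2025.
The last day of the notice period: 28 calendar days after 5 October 2025 is 2 November 2025.
The last day of the appeal period: 2 November 2025 + 53 days = 25 December 2025.
From Thursday, 25 December 2025, 15 business days (Dec 26, Dec 29, Dec 30, Jan 1, …, Jan 14, Jan 15, Jan 16, skipping weekends and the listed holiday on Dec 31) brings us to Friday, 16 January 2026, which is the date on which the repair-or-replace obligation becomes due.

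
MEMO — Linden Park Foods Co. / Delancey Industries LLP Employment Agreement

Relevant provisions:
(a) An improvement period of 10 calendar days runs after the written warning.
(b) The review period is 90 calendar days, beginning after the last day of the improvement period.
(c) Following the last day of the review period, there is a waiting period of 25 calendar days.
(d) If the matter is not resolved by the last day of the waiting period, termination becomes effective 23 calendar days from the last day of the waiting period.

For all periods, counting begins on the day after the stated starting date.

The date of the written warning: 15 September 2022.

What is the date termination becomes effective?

10 February 2023

The last day of the improvement period: 10 calendar days after 15 September 2022 is 25 September 2022.
The last day of the review period: 25 September 2022 + 90 days = 24 December 2022.
The last day of the waiting period: 25 calendar days after 24 December 2022 is 18 January 2023.
The date termination becomes effective: 18 January 2023 + 23 days = 10 February 2023.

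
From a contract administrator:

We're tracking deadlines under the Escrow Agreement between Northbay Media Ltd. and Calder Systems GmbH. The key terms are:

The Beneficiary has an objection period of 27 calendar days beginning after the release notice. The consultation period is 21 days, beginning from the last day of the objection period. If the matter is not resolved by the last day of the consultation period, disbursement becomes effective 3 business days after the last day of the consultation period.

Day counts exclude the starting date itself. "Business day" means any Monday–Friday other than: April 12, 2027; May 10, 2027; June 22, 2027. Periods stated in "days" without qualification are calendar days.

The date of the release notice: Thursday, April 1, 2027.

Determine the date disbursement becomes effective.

May 24, 2027

The last day of the objection period: 27 calendar days after April 1, 2027 is April 28, 2027.
The last day of the consultation period: April 28, 2027 + 21 days = May 19, 2027.
The date disbursement becomes effective: counting 3 business days from Wednesday, May 19, 2027 (May 20, May 21, May 24, skipping weekends) reaches Monday, May 24, 2027.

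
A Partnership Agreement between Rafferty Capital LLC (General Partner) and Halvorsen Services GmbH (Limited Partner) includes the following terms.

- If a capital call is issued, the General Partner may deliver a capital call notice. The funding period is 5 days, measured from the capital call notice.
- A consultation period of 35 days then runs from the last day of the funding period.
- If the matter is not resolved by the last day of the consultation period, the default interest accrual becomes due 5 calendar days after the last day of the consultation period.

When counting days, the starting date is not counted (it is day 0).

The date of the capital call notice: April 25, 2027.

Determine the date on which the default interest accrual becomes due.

Adding 5 calendar days to April 25, 2027 gives April 30, 2027, which is the last day of the funding period.
The last day of the consultation period: 35 calendar days after April 30, 2027 is June 4, 2027.
The date on which the default interest accrual becomes due: 5 calendar days after June 4, 2027 is June 9, 2027.

June 9, 2027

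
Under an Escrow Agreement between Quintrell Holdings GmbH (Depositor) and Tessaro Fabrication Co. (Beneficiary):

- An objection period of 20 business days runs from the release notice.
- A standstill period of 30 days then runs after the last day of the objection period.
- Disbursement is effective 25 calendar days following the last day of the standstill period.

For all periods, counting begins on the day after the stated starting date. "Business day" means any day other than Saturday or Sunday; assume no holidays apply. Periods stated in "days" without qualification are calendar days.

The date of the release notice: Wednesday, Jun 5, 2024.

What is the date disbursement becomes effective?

Aug 27, 2024

The last day of the objection period: 20 business days after Wednesday, Jun 5, 2024, skipping weekends — Jun 6, Jun 7, Jun 10, Jun 11, …, Jul 1, Jul 2, Jul 3 — lands on Wednesday, Jul 3, 2024.
The last day of the standstill period: Jul 3, 2024 + 30 days = Aug 2, 2024.
Adding 25 calendar days to Aug 2, 2024 gives Aug 27, 2024, which is the date disbursement becomes effective.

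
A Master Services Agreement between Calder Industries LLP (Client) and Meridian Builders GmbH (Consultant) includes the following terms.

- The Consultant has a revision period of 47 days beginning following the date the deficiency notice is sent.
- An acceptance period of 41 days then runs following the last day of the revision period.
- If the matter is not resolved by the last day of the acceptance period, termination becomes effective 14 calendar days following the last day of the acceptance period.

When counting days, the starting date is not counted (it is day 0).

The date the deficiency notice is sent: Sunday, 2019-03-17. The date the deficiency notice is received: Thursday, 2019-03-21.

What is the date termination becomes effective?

2019-06-27

The last day of the revision period: 2019-03-17 + 47 days = 2019-05-03.
The last day of the acceptance period: 41 calendar days after 2019-05-03 is 2019-06-13.
The date termination becomes effective: 14 calendar days after 2019-06-13 is 2019-06-27.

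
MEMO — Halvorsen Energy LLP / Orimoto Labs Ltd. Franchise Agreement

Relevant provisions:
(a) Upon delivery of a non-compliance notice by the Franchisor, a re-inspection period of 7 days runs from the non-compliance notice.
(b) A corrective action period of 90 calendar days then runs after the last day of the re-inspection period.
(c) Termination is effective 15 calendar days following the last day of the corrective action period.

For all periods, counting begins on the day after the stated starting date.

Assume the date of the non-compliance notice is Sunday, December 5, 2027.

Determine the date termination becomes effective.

Adding 7 calendar days to December 5, 2027 gives December 12, 2027, which is the last day of the re-inspection period.
Adding 90 calendar days to December 12, 2027 gives March 11, 2028, which is the last day of the corrective action period.
Adding 15 calendar days to March 11, 2028 gives March 26, 2028, which is the date termination becomes effective.

March 26, 2028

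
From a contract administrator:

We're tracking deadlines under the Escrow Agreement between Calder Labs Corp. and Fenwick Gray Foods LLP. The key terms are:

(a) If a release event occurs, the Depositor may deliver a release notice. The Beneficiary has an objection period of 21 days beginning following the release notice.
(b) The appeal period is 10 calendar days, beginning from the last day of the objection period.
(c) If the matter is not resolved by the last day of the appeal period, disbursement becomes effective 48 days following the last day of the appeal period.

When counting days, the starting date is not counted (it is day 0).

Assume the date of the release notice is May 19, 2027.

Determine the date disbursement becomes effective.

August 6, 2027

The last day of the objection period: 21 calendar days after May 19, 2027 is June 9, 2027.
Adding 10 calendar days to June 9, 2027 gives June 19, 2027, which is the last day of the appeal period.
The date disbursement becomes effective: 48 calendar days after June 19, 2027 is August 6, 2027.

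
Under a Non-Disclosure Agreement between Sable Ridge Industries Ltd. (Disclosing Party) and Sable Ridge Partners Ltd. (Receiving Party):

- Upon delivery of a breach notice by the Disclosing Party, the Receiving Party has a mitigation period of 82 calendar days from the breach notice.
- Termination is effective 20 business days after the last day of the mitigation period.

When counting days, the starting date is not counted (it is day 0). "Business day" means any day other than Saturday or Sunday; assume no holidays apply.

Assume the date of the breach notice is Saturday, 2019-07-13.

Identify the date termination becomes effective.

Adding 82 calendar days to 2019-07-13 gives 2019-10-03, which is the last day of the mitigation period.
The date termination becomes effective: 20 business days after Thursday, 2019-10-03, skipping weekends — Oct 4, Oct 7, Oct 8, Oct 9, …, Oct 29, Oct 30, Oct 31 — lands on Thursday, 2019-10-31.

2019-10-31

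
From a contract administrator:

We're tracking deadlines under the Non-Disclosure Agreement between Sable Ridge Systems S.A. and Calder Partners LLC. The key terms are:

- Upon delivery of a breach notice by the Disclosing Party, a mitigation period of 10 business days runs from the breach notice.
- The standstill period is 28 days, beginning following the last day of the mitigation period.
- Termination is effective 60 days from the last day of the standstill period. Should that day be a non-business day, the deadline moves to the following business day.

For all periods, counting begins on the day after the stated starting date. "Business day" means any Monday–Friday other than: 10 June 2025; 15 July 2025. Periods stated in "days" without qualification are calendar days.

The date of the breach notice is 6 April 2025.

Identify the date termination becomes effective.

From Sunday, 6 April 2025, 10 business days (Apr 7, Apr 8, Apr 9, Apr 10, Apr 11, Apr 14, Apr 15, Apr 16, Apr 17, Apr 18, skipping weekends) brings us to Friday, 18 April 2025, which is the last day of the mitigation period.
The last day of the standstill period: 18 April 2025 + 28 days = 16 May 2025.
Adding 60 calendar days to 16 May 2025 gives 15 July 2025, which is the date termination becomes effective. That falls on Tuesday, a listed holiday, so it rolls to the next business day, Wednesday, 16 July 2025.

16 July 2025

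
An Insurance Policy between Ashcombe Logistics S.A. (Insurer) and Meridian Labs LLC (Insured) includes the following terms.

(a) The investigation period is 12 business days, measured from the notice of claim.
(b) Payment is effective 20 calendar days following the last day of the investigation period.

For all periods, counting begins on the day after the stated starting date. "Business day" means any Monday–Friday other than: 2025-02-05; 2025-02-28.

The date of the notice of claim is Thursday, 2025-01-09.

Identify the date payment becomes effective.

The last day of the investigation period: counting 12 business days from Thursday, 2025-01-09 (Jan 10, Jan 13, Jan 14, Jan 15, …, Jan 23, Jan 24, Jan 27, skipping weekends) reaches Monday, 2025-01-27.
The date payment becomes effective: 20 calendar days after 2025-01-27 is 2025-02-16.

2025-02-16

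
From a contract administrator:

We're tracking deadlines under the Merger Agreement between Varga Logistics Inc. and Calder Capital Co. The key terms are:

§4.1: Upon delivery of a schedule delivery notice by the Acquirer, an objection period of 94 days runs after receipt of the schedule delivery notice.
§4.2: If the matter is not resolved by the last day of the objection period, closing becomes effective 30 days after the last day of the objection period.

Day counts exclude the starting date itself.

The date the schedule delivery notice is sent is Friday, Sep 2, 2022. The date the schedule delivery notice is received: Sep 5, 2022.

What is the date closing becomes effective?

Jan 7, 2023

The last day of the objection period: 94 calendar days after Sep 5, 2022 is Dec 8, 2022.
The date closing becomes effective: 30 calendar days after Dec 8, 2022 is Jan 7, 2023.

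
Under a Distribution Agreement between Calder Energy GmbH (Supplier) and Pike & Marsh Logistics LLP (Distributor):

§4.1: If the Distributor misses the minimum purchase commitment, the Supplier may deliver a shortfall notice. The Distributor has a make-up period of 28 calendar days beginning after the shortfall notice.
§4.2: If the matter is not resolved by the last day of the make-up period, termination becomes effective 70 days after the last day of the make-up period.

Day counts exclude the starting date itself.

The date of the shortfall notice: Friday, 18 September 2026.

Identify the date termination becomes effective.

25 December 2026

The last day of the make-up period: 28 calendar days after 18 September 2026 is 16 October 2026.
Adding 70 calendar days to 16 October 2026 gives 25 December 2026, which is the date termination becomes effective.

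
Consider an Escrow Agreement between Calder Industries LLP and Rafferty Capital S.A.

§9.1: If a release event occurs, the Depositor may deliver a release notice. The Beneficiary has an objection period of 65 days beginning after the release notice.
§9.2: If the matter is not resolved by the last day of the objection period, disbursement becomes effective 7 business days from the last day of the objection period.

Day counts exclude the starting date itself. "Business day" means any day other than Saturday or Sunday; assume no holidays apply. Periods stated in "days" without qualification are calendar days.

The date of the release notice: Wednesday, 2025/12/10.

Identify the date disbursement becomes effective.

Adding 65 calendar days to 2025/12/10 gives 2026/02/13, which is the last day of the objection period.
The date disbursement becomes effective: counting 7 business days from Friday, 2026/02/13 (Feb 16, Feb 17, Feb 18, Feb 19, Feb 20, Feb 23, Feb 24, skipping weekends) reaches Tuesday, 2026/02/24.

2026/02/24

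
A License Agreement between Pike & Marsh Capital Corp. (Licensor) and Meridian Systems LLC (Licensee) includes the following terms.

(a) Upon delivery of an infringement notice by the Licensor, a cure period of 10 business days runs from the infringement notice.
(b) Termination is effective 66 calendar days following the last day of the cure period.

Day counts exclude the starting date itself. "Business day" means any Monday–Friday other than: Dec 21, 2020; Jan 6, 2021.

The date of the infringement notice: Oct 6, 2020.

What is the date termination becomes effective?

The last day of the cure period: 10 business days after Tuesday, Oct 6, 2020, skipping weekends — Oct 7, Oct 8, Oct 9, Oct 12, Oct 13, Oct 14, Oct 15, Oct 16, Oct 19, Oct 20 — lands on Tuesday, Oct 20, 2020.
Adding 66 calendar days to Oct 20, 2020 gives Dec 25, 2020, which is the date termination becomes effective.

Dec 25, 2020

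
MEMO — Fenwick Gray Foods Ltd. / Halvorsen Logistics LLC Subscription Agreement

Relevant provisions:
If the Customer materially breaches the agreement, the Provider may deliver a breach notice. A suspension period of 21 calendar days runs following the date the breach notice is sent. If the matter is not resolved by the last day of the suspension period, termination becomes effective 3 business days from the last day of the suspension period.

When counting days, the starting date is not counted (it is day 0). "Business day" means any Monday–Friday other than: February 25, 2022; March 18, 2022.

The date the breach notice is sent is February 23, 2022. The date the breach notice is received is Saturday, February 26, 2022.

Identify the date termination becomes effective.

March 22, 2022

Adding 21 calendar days to February 23, 2022 gives March 16, 2022, which is the last day of the suspension period.
The date termination becomes effective: counting 3 business days from Wednesday, March 16, 2022 (Mar 17, Mar 21, Mar 22, skipping weekends and the listed holiday on Mar 18) reaches Tuesday, March 22, 2022.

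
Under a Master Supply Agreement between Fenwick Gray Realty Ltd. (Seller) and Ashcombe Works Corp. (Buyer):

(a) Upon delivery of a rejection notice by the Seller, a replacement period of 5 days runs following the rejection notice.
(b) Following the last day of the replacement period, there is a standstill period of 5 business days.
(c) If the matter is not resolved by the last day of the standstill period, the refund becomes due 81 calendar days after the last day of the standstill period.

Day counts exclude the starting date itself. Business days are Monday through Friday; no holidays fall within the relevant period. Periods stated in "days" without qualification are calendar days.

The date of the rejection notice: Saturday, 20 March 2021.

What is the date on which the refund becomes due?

21 June 2021

The last day of the replacement period: 20 March 2021 + 5 days = 25 March 2021.
The last day of the standstill period: 5 business days after Thursday, 25 March 2021, skipping weekends — Mar 26, Mar 29, Mar 30, Mar 31, Apr 1 — lands on Thursday, 1 April 2021.
The date on which the refund becomes due: 1 April 2021 + 81 days = 21 June 2021.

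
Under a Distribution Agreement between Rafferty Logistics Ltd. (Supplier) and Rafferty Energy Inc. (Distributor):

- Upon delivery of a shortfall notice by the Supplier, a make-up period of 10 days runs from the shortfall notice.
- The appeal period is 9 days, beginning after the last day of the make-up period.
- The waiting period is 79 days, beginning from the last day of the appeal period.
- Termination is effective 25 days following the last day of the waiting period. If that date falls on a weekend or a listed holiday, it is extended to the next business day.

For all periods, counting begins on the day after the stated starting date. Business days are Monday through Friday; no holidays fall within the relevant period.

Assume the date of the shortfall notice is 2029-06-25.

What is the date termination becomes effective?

2029-10-26

The last day of the make-up period: 10 calendar days after 2029-06-25 is 2029-07-05.
The last day of the appeal period: 9 calendar days after 2029-07-05 is 2029-07-14.
The last day of the waiting period: 79 calendar days after 2029-07-14 is 2029-10-01.
The date termination becomes effective: 25 calendar days after 2029-10-01 is 2029-10-26. 2029-10-26 is a Friday, so no roll-forward applies.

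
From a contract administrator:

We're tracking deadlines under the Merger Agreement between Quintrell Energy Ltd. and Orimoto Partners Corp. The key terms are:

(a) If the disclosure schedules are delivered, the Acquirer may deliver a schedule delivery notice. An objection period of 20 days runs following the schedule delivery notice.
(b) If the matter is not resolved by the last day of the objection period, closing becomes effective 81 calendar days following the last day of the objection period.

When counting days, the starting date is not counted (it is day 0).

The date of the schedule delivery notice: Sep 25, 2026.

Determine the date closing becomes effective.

Adding 20 calendar days to Sep 25, 2026 gives Oct 15, 2026, which is the last day of the objection period.
Adding 81 calendar days to Oct 15, 2026 gives Jan 4, 2027, which is the date closing becomes effective.

Jan 4, 2027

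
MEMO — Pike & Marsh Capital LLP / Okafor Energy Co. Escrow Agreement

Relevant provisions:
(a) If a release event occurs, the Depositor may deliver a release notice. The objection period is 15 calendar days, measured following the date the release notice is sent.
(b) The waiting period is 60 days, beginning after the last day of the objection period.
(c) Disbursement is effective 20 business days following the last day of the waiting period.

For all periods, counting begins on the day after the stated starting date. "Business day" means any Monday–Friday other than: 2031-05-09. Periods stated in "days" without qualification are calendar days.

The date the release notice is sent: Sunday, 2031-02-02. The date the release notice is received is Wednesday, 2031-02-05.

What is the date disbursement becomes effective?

The last day of the objection period: 2031-02-02 + 15 days = 2031-02-17.
The last day of the waiting period: 60 calendar days after 2031-02-17 is 2031-04-18.
The date disbursement becomes effective: 20 business days after Friday, 2031-04-18, skipping weekends and the listed holiday on May 9 — Apr 21, Apr 22, Apr 23, Apr 24, …, May 15, May 16, May 19 — lands on Monday, 2031-05-19.

2031-05-19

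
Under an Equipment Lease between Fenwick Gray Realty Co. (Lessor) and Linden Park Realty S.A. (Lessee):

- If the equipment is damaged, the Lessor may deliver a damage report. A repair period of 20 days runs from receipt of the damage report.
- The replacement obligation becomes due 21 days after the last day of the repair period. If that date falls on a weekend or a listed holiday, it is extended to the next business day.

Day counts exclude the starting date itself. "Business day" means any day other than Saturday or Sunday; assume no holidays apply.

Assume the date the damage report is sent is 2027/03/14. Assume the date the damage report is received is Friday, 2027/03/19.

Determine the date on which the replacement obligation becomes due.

2027/04/29

The last day of the repair period: 2027/03/19 + 20 days = 2027/04/08.
The date on which the replacement obligation becomes due: 21 calendar days after 2027/04/08 is 2027/04/29. 2027/04/29 is a Thursday, so no roll-forward applies.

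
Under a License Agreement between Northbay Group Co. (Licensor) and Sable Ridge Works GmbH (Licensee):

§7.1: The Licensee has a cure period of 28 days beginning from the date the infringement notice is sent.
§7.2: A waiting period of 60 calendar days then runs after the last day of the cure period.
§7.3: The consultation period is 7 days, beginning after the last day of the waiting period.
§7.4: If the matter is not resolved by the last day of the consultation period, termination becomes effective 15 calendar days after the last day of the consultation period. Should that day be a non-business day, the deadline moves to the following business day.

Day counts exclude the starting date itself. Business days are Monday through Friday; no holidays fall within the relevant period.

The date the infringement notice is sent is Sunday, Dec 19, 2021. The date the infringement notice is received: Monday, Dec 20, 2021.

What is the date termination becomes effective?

Apr 8, 2022

Adding 28 calendar days to Dec 19, 2021 gives Jan 16, 2022, which is the last day of the cure period.
The last day of the waiting period: Jan 16, 2022 + 60 days = Mar 17, 2022.
Adding 7 calendar days to Mar 17, 2022 gives Mar 24, 2022, which is the last day of the consultation period.
The date termination becomes effective: 15 calendar days after Mar 24, 2022 is Apr 8, 2022. Apr 8, 2022 is a Friday, so no roll-forward applies.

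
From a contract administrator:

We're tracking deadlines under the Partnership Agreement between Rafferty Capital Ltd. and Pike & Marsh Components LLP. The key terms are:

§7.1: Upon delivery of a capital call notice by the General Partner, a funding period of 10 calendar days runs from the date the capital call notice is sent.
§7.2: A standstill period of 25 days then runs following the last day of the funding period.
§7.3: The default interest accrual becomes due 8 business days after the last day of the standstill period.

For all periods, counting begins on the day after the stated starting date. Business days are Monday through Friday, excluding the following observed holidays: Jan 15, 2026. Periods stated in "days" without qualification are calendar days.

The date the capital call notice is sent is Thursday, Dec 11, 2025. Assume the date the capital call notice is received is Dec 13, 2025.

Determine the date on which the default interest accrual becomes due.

The last day of the funding period: Dec 11, 2025 + 10 days = Dec 21, 2025.
The last day of the standstill period: 25 calendar days after Dec 21, 2025 is Jan 15, 2026.
From Thursday, Jan 15, 2026, 8 business days (Jan 16, Jan 19, Jan 20, Jan 21, Jan 22, Jan 23, Jan 26, Jan 27, skipping weekends) brings us to Tuesday, Jan 27, 2026, which is the date on which the default interest accrual becomes due.

Jan 27, 2026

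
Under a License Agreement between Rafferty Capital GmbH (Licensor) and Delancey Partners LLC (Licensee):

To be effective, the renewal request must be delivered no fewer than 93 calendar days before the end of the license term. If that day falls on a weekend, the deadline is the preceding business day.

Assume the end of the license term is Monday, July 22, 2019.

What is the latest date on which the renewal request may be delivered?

July 22, 2019 minus 93 days is April 20, 2019. That is a Saturday, so the deadline moves back to Friday, April 19, 2019.

April 19, 2019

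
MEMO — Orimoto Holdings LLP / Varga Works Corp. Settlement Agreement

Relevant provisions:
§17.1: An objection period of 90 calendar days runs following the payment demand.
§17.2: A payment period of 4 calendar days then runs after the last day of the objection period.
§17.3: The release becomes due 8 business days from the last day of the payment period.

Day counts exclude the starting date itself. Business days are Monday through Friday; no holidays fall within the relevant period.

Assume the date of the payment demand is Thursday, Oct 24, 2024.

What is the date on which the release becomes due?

Feb 5, 2025

The last day of the objection period: Oct 24, 2024 + 90 days = Jan 22, 2025.
The last day of the payment period: 4 calendar days after Jan 22, 2025 is Jan 26, 2025.
From Sunday, Jan 26, 2025, 8 business days (Jan 27, Jan 28, Jan 29, Jan 30, Jan 31, Feb 3, Feb 4, Feb 5, skipping weekends) brings us to Wednesday, Feb 5, 2025, which is the date on which the release becomes due.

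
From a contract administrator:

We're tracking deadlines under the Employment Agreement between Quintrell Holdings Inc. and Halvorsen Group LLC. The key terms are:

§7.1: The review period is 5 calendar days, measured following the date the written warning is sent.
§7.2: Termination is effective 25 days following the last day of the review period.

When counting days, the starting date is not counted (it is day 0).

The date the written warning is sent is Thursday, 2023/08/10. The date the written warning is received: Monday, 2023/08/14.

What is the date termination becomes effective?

2023/09/09

Adding 5 calendar days to 2023/08/10 gives 2023/08/15, which is the last day of the review period.
The date termination becomes effective: 25 calendar days after 2023/08/15 is 2023/09/09.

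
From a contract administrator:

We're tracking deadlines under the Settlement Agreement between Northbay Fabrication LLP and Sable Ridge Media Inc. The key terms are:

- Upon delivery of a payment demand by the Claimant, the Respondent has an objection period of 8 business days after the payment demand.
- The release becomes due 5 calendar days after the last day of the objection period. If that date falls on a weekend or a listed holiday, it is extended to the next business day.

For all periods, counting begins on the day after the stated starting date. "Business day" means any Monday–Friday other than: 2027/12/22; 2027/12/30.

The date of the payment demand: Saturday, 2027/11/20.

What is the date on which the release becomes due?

The last day of the objection period: 8 business days after Saturday, 2027/11/20, skipping weekends — Nov 22, Nov 23, Nov 24, Nov 25, Nov 26, Nov 29, Nov 30, Dec 1 — lands on Wednesday, 2027/12/01.
The date on which the release becomes due: 5 calendar days after 2027/12/01 is 2027/12/06. 2027/12/06 is a Monday and is not a listed holiday, so no roll-forward applies.

2027/12/06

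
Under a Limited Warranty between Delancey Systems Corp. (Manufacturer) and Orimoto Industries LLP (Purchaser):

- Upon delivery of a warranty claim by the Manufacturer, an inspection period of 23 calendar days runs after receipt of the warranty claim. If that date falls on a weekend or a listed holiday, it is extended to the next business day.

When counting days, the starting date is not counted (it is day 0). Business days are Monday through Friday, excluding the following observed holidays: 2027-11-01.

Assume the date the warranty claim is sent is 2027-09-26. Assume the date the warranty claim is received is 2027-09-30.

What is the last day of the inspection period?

2027-10-25

The last day of the inspection period: 2027-09-30 + 23 days = 2027-10-23. That falls on a Saturday, so it rolls to the next business day, Monday, 2027-10-25.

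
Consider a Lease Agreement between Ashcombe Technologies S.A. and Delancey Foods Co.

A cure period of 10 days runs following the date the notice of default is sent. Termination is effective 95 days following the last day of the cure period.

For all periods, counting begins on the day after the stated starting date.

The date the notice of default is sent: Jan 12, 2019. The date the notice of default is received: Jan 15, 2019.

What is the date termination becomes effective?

The last day of the cure period: Jan 12, 2019 + 10 days = Jan 22, 2019.
The date termination becomes effective: 95 calendar days after Jan 22, 2019 is Apr 27, 2019.

Apr 27, 2019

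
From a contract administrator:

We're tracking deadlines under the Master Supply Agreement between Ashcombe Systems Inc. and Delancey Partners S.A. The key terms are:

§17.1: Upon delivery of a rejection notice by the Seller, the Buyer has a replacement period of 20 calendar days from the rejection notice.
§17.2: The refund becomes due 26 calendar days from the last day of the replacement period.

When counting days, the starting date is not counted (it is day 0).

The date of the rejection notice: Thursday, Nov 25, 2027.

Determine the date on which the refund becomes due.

The last day of the replacement period: Nov 25, 2027 + 20 days = Dec 15, 2027.
The date on which the refund becomes due: 26 calendar days after Dec 15, 2027 is Jan 10, 2028.

Jan 10, 2028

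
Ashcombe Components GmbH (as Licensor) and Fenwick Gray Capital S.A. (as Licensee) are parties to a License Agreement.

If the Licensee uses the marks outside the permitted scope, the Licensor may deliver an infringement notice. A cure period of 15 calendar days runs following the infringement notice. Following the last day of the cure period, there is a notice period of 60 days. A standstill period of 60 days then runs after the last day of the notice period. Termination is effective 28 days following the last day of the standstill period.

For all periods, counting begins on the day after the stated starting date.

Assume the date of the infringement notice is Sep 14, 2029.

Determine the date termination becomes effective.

Adding 15 calendar days to Sep 14, 2029 gives Sep 29, 2029, which is the last day of the cure period.
The last day of the notice period: 60 calendar days after Sep 29, 2029 is Nov 28, 2029.
Adding 60 calendar days to Nov 28, 2029 gives Jan 27, 2030, which is the last day of the standstill period.
Adding 28 calendar days to Jan 27, 2030 gives Feb 24, 2030, which is the date termination becomes effective.

Feb 24, 2030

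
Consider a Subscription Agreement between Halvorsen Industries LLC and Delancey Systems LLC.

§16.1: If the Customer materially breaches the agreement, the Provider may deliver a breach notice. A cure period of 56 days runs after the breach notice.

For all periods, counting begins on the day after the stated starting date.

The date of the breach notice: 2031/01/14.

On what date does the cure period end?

2031/03/11

Adding 56 calendar days to 2031/01/14 gives 2031/03/11, which is the last day of the cure period.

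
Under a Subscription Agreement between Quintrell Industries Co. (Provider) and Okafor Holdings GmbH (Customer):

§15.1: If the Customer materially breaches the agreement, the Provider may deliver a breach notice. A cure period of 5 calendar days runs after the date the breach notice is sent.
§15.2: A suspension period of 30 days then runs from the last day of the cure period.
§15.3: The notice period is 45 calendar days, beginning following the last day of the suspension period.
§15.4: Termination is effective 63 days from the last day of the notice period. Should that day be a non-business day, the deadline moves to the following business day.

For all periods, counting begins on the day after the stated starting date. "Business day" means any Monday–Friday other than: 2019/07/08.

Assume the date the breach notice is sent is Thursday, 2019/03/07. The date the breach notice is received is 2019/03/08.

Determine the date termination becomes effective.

2019/07/29

The last day of the cure period: 5 calendar days after 2019/03/07 is 2019/03/12.
The last day of the suspension period: 2019/03/12 + 30 days = 2019/04/11.
The last day of the notice period: 45 calendar days after 2019/04/11 is 2019/05/26.
The date termination becomes effective: 63 calendar days after 2019/05/26 is 2019/07/28. That falls on a Sunday, so it rolls to the next business day, Monday, 2019/07/29.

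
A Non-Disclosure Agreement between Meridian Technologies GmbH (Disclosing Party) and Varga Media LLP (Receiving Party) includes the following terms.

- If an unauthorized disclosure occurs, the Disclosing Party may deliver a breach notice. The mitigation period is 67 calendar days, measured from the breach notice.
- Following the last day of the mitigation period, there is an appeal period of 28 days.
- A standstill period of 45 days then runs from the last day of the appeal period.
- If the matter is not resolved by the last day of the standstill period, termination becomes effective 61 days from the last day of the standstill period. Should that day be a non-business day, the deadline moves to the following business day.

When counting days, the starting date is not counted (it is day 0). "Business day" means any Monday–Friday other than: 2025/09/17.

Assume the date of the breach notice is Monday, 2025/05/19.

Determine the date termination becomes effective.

The last day of the mitigation period: 67 calendar days after 2025/05/19 is 2025/07/25.
Adding 28 calendar days to 2025/07/25 gives 2025/08/22, which is the last day of the appeal period.
Adding 45 calendar days to 2025/08/22 gives 2025/10/06, which is the last day of the standstill period.
The date termination becomes effective: 61 calendar days after 2025/10/06 is 2025/12/06. That falls on a Saturday, so it rolls to the next business day, Monday, 2025/12/08.

2025/12/08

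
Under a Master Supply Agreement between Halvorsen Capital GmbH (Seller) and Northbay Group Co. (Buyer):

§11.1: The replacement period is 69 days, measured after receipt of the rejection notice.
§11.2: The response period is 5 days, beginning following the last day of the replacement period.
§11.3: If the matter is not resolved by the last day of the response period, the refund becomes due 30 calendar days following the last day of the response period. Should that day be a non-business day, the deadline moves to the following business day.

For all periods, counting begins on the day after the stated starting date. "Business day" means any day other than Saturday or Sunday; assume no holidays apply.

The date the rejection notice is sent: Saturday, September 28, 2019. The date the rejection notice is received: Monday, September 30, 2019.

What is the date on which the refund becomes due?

January 13, 2020

The last day of the replacement period: September 30, 2019 + 69 days = December 8, 2019.
Adding 5 calendar days to December 8, 2019 gives December 13, 2019, which is the last day of the response period.
Adding 30 calendar days to December 13, 2019 gives January 12, 2020, which is the date on which the refund becomes due. That falls on a Sunday, so it rolls to the next business day, Monday, January 13, 2020.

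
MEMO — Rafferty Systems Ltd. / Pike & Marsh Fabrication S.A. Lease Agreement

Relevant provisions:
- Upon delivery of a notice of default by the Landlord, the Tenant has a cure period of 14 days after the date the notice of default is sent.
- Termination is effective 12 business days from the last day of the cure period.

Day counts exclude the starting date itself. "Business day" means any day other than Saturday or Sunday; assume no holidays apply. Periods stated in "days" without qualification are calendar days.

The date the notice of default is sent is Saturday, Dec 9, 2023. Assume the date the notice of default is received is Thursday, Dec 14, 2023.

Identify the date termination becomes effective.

Jan 9, 2024

The last day of the cure period: 14 calendar days after Dec 9, 2023 is Dec 23, 2023.
From Saturday, Dec 23, 2023, 12 business days (Dec 25, Dec 26, Dec 27, Dec 28, …, Jan 5, Jan 8, Jan 9, skipping weekends) brings us to Tuesday, Jan 9, 2024, which is the date termination becomes effective.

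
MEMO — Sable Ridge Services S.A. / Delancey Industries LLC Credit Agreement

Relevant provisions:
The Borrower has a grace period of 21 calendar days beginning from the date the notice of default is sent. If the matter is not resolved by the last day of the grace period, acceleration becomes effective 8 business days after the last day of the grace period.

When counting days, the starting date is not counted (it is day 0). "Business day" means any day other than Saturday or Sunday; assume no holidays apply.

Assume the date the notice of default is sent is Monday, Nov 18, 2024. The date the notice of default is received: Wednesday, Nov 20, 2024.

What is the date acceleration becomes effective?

The last day of the grace period: Nov 18, 2024 + 21 days = Dec 9, 2024.
The date acceleration becomes effective: counting 8 business days from Monday, Dec 9, 2024 (Dec 10, Dec 11, Dec 12, Dec 13, Dec 16, Dec 17, Dec 18, Dec 19, skipping weekends) reaches Thursday, Dec 19, 2024.

Dec 19, 2024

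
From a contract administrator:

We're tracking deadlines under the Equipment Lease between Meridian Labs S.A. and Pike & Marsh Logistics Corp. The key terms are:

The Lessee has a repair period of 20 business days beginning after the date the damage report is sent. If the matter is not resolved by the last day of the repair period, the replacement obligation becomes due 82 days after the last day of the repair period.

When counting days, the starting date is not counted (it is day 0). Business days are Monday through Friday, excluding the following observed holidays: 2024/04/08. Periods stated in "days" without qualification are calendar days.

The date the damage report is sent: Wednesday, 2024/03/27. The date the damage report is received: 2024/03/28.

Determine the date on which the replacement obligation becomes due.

From Wednesday, 2024/03/27, 20 business days (Mar 28, Mar 29, Apr 1, Apr 2, …, Apr 23, Apr 24, Apr 25, skipping weekends and the listed holiday on Apr 8) brings us to Thursday, 2024/04/25, which is the last day of the repair period.
The date on which the replacement obligation becomes due: 82 calendar days after 2024/04/25 is 2024/07/16.

2024/07/16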